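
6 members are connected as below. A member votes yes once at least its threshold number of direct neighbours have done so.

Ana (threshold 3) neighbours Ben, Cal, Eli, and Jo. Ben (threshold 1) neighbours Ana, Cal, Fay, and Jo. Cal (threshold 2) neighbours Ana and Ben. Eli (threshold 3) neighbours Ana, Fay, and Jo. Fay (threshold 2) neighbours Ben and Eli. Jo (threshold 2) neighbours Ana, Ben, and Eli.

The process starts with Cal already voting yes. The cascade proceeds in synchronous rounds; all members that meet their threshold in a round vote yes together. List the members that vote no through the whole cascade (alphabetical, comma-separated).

Round 1 — Cal votes yes (initial).
Round 2 — checking thresholds:
  Ana: 1 of 4 neighbours < 3, not yet.
  Ben: 1 of 4 neighbours ≥ 1, votes yes.
Round 3 — no new yes votes; cascade stops.

Ana, Eli, Fay, Jo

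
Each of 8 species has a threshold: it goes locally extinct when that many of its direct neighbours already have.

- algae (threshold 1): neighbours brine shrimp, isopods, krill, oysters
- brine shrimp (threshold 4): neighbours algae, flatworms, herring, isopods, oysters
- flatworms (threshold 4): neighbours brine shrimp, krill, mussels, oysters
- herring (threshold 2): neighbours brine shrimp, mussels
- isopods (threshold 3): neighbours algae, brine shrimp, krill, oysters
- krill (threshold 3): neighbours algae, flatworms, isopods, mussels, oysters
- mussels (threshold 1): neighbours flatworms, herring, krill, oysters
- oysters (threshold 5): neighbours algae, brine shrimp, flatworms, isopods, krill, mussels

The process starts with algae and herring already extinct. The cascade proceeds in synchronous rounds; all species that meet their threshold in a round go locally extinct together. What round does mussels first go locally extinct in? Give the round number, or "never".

Round 1 — algae, herring go locally extinct (initial).
Round 2 — checking thresholds:
  brine shrimp: 2 of 5 neighbours < 4, holds.
  isopods: 1 of 4 neighbours < 3, holds.
  krill: 1 of 5 neighbours < 3, holds.
  mussels: 1 of 4 neighbours ≥ 1, goes locally extinct.
  oysters: 1 of 6 neighbours < 5, holds.
Round 3 — no new extinctions; cascade stops.

2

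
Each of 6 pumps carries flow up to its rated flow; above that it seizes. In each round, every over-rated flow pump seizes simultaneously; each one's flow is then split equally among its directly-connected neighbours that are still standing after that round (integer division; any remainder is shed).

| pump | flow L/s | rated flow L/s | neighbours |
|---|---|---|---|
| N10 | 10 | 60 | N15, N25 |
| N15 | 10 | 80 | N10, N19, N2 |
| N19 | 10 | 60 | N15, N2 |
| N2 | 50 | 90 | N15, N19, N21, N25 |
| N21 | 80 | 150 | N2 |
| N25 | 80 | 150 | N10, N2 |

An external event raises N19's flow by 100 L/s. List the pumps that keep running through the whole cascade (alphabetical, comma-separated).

Round 1 — N19 at 110 > 60. N19 seizes.
  N19 sheds 110 L/s to N15, N2: 55 each.
    N15: 10+55 = 65 ≤ 80
    N2: 50+55 = 105 > 90
Round 2 — N2 seizes.
  N2 sheds 105 L/s to N15, N21, N25: 35 each.
    N15: 65+35 = 100 > 80
    N21: 80+35 = 115 ≤ 150
    N25: 80+35 = 115 ≤ 150
Round 3 — N15 seizes.
  N15 sheds 100 L/s to N10: 100 each.
    N10: 10+100 = 110 > 60
Round 4 — N10 seizes.
  N10 sheds 110 L/s to N25: 110 each.
    N25: 115+110 = 225 > 150
Round 5 — N25 seizes.
  N25 sheds 225 L/s: no online neighbours, lost.
No further seizures.

N21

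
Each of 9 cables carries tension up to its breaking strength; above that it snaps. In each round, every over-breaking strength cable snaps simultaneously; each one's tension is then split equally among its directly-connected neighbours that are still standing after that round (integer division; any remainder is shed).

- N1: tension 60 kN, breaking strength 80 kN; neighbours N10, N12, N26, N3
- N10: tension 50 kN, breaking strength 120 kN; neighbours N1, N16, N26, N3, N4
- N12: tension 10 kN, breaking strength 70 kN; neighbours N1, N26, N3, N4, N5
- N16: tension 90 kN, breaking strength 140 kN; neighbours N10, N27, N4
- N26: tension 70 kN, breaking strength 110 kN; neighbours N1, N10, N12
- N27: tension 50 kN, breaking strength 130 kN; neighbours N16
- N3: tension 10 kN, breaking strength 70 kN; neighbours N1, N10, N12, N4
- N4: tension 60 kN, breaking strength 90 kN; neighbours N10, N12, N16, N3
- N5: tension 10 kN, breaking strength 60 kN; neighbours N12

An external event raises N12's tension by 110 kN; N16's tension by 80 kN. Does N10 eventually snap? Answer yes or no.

Round 1 — N12 at 120 > 70; N16 at 170 > 140. N12, N16 snap.
  N12 sheds 120 kN to N1, N26, N3, N4, N5: 24 each.
    N1: 60+24 = 84 > 80
    N26: 70+24 = 94 ≤ 110
    N3: 10+24 = 34 ≤ 70
    N4: 60+24 = 84 ≤ 90
    N5: 10+24 = 34 ≤ 60
  N16 sheds 170 kN to N10, N27, N4: 56 each (2 lost).
    N10: 50+56 = 106 ≤ 120
    N27: 50+56 = 106 ≤ 130
    N4: 84+56 = 140 > 90
Round 2 — N1, N4 snap.
  N1 sheds 84 kN to N10, N26, N3: 28 each.
    N10: 106+28 = 134 > 120
    N26: 94+28 = 122 > 110
    N3: 34+28 = 62 ≤ 70
  N4 sheds 140 kN to N10, N3: 70 each.
    N10: 134+70 = 204 > 120
    N3: 62+70 = 132 > 70
Round 3 — N10, N26, N3 snap.
  N10 sheds 204 kN: no online neighbours, lost.
  N26 sheds 122 kN: no online neighbours, lost.
  N3 sheds 132 kN: no online neighbours, lost.
No further breaks.

yes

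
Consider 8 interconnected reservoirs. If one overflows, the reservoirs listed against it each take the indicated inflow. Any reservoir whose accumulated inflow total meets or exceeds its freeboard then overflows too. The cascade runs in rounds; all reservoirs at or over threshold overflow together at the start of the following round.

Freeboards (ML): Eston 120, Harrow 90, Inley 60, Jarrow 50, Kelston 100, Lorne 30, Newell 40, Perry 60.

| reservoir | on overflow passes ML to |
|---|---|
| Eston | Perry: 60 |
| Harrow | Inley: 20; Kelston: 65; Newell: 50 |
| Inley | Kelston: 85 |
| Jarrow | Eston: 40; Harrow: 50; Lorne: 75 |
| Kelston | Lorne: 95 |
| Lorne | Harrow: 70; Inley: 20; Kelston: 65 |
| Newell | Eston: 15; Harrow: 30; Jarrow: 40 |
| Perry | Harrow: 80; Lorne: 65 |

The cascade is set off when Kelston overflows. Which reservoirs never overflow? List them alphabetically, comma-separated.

Round 1 — Kelston overflows (initial).
  Lorne: +95 → 95 ≥ 30
Round 2 — Lorne overflows.
  Harrow: +70 → 70 < 90
  Inley: +20 → 20 < 60
No further overflows.

Eston, Harrow, Inley, Jarrow, Newell, Perry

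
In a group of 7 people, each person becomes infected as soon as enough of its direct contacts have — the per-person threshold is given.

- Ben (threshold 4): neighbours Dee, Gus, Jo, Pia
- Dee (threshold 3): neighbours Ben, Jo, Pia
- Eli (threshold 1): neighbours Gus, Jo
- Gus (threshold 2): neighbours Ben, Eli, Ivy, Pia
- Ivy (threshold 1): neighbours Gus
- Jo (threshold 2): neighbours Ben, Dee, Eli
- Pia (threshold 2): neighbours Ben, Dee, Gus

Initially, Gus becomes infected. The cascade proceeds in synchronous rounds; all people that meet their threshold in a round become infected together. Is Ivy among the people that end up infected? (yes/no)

Round 1 — Gus becomes infected (initial).
Round 2 — checking thresholds:
  Ben: 1 of 4 neighbours < 4, below threshold.
  Eli: 1 of 2 neighbours ≥ 1, becomes infected.
  Ivy: 1 of 1 neighbours ≥ 1, becomes infected.
  Pia: 1 of 3 neighbours < 2, below threshold.
Round 3 — no new infections; cascade stops.

yes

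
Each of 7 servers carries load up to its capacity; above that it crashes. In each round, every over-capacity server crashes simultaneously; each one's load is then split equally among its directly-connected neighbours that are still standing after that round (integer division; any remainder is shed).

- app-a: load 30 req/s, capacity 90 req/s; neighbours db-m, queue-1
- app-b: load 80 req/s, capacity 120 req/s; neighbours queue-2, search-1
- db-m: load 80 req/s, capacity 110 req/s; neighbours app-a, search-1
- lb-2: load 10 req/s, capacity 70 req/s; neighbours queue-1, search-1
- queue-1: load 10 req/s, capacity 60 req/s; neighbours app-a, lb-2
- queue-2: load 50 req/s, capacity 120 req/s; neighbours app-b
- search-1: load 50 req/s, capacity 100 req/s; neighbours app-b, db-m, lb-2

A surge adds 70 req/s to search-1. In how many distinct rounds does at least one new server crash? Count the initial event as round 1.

5

Round 1 — search-1 at 120 > 100. search-1 crashes.
  search-1 sheds 120 req/s to app-b, db-m, lb-2: 40 each.
    app-b: 80+40 = 120 ≤ 120
    db-m: 80+40 = 120 > 110
    lb-2: 10+40 = 50 ≤ 70
Round 2 — db-m crashes.
  db-m sheds 120 req/s to app-a: 120 each.
    app-a: 30+120 = 150 > 90
Round 3 — app-a crashes.
  app-a sheds 150 req/s to queue-1: 150 each.
    queue-1: 10+150 = 160 > 60
Round 4 — queue-1 crashes.
  queue-1 sheds 160 req/s to lb-2: 160 each.
    lb-2: 50+160 = 210 > 70
Round 5 — lb-2 crashes.
  lb-2 sheds 210 req/s: no online neighbours, lost.
No further crashes.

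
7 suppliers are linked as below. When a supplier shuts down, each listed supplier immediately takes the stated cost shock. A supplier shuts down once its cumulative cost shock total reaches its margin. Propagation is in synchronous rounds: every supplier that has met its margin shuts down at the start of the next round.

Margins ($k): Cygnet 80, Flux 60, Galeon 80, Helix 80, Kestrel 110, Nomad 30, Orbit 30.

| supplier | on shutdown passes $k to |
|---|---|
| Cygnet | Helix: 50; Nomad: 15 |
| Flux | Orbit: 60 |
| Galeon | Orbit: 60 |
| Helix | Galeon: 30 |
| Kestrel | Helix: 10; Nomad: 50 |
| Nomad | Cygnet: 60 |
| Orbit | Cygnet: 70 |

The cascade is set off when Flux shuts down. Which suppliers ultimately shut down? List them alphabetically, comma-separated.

Round 1 — Flux shuts down (initial).
  Orbit: +60 → 60 ≥ 30
Round 2 — Orbit shuts down.
  Cygnet: +70 → 70 < 80
No further shutdowns.

Flux, Orbit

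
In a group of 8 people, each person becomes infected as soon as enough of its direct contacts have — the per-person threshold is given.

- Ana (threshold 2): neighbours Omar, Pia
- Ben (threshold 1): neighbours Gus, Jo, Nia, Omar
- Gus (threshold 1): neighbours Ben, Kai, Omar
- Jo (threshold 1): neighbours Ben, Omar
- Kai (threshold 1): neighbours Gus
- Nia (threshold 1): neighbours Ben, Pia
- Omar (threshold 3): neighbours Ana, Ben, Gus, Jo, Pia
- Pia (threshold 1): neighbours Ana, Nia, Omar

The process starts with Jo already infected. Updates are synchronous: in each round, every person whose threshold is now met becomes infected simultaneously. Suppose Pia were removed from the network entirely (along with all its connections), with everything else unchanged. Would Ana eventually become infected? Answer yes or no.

With Pia removed:
Round 1 — Jo becomes infected (initial).
Round 2 — checking thresholds:
  Ben: 1 of 4 neighbours ≥ 1, becomes infected.
  Omar: 1 of 4 neighbours < 3, not yet.
Round 3 — checking thresholds:
  Gus: 1 of 3 neighbours ≥ 1, becomes infected.
  Nia: 1 of 1 neighbours ≥ 1, becomes infected.
  Omar: 2 of 4 neighbours < 3, not yet.
Round 4 — checking thresholds:
  Kai: 1 of 1 neighbours ≥ 1, becomes infected.
  Omar: 3 of 4 neighbours ≥ 3, becomes infected.
Round 5 — no new infections; cascade stops.

no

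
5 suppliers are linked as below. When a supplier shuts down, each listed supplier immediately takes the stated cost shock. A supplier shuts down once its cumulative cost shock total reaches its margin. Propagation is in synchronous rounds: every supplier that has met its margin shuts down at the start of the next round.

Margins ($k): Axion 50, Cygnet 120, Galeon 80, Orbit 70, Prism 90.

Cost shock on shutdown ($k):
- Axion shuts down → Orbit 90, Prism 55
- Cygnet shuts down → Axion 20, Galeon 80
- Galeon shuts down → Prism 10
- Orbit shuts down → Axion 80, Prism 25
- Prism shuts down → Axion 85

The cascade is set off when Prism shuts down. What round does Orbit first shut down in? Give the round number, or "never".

3

Round 1 — Prism shuts down (initial).
  Axion: +85 → 85 ≥ 50
Round 2 — Axion shuts down.
  Orbit: +90 → 90 ≥ 70
Round 3 — Orbit shuts down.
No further shutdowns.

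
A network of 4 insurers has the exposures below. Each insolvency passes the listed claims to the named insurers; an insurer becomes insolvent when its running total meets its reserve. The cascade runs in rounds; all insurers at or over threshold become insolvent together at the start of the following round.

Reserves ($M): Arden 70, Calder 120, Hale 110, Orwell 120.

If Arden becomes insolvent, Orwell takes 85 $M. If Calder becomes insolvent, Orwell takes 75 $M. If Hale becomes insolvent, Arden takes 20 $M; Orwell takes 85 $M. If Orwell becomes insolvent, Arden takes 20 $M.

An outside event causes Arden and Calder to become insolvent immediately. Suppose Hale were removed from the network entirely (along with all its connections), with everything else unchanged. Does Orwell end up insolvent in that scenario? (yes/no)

yes

With Hale removed:
Round 1 — Arden, Calder become insolvent (initial).
  Orwell: +85+75 → 160 ≥ 120
Round 2 — Orwell becomes insolvent.
No further insolvencies.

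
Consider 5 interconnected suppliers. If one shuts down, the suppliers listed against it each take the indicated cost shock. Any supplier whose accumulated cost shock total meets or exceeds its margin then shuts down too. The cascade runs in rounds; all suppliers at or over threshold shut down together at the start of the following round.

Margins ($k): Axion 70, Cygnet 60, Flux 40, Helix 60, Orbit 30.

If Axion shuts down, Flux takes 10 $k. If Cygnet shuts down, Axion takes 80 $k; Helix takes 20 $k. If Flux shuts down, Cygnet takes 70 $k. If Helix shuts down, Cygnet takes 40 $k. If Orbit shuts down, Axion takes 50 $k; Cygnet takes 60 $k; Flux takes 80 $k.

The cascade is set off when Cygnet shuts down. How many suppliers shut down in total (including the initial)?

Round 1 — Cygnet shuts down (initial).
  Axion: +80 → 80 ≥ 70
  Helix: +20 → 20 < 60
Round 2 — Axion shuts down.
  Flux: +10 → 10 < 40
No further shutdowns.

2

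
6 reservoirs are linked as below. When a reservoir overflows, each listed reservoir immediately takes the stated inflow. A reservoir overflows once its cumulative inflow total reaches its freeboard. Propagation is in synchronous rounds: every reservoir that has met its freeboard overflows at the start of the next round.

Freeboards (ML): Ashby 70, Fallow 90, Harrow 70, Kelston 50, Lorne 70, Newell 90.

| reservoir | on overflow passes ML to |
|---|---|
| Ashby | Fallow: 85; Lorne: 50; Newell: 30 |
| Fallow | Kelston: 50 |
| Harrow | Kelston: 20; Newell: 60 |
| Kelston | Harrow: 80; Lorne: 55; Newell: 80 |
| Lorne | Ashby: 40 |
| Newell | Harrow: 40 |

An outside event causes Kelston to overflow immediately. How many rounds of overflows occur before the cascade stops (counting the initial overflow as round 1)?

3

Round 1 — Kelston overflows (initial).
  Harrow: +80 → 80 ≥ 70
  Lorne: +55 → 55 < 70
  Newell: +80 → 80 < 90
Round 2 — Harrow overflows.
  Newell: +60 → 140 ≥ 90
Round 3 — Newell overflows.
No further overflows.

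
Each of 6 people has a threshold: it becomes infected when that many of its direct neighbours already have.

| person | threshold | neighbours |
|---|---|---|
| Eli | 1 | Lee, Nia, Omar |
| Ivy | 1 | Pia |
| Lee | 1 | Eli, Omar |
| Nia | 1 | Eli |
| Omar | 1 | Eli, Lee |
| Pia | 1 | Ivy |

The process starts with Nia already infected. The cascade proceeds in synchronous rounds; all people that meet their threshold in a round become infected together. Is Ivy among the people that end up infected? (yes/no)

no

Round 1 — Nia becomes infected (initial).
Round 2 — checking thresholds:
  Eli: 1 of 3 neighbours ≥ 1, becomes infected.
Round 3 — checking thresholds:
  Lee: 1 of 2 neighbours ≥ 1, becomes infected.
  Omar: 1 of 2 neighbours ≥ 1, becomes infected.
Round 4 — no new infections; cascade stops.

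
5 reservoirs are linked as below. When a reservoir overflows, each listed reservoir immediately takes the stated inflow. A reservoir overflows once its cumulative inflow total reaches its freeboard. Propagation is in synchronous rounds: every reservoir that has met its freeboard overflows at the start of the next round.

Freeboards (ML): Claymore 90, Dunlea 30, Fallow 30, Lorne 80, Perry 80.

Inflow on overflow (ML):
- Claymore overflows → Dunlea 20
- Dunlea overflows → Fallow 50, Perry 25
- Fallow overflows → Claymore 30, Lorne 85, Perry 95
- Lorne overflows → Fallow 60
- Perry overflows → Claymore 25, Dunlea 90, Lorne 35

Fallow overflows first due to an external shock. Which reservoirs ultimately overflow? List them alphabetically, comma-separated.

Round 1 — Fallow overflows (initial).
  Claymore: +30 → 30 < 90
  Lorne: +85 → 85 ≥ 80
  Perry: +95 → 95 ≥ 80
Round 2 — Lorne, Perry overflow.
  Claymore: +25 → 55 < 90
  Dunlea: +90 → 90 ≥ 30
Round 3 — Dunlea overflows.
No further overflows.

Dunlea, Fallow, Lorne, Perry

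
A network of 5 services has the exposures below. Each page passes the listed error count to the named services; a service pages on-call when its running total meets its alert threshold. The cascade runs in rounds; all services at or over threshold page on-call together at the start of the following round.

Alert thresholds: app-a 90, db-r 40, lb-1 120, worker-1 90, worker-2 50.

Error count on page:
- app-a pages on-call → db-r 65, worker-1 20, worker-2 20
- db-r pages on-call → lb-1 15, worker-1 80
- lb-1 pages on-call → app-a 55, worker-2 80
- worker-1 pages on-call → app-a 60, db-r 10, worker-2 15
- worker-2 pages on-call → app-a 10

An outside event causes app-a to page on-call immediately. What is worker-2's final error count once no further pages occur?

35

Round 1 — app-a pages on-call (initial).
  db-r: +65 → 65 ≥ 40
  worker-1: +20 → 20 < 90
  worker-2: +20 → 20 < 50
Round 2 — db-r pages on-call.
  lb-1: +15 → 15 < 120
  worker-1: +80 → 100 ≥ 90
Round 3 — worker-1 pages on-call.
  worker-2: +15 → 35 < 50
No further pages.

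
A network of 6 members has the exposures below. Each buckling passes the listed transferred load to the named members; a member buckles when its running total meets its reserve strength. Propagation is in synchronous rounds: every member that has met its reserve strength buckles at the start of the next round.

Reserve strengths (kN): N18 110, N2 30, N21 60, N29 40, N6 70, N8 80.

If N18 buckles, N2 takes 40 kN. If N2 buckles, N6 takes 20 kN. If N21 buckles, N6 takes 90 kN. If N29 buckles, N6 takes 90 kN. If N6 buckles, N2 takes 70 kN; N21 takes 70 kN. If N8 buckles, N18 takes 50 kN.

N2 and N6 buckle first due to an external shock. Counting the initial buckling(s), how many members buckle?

3

Round 1 — N2, N6 buckle (initial).
  N21: +70 → 70 ≥ 60
Round 2 — N21 buckles.
No further bucklings.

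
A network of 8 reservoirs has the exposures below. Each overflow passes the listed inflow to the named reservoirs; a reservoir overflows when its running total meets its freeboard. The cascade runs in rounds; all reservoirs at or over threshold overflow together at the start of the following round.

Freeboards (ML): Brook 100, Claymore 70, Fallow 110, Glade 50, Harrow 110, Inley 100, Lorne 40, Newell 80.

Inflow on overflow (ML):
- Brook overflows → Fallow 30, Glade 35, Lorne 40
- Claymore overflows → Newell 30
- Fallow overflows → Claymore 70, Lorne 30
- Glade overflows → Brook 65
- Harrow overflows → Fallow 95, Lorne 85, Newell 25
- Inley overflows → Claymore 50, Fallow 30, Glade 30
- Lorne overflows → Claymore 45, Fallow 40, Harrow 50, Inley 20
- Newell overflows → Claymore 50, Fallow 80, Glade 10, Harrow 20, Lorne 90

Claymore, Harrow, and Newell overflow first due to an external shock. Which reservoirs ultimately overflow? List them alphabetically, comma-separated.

Round 1 — Claymore, Harrow, Newell overflow (initial).
  Fallow: +95+80 → 175 ≥ 110
  Glade: +10 → 10 < 50
  Lorne: +85+90 → 175 ≥ 40
Round 2 — Fallow, Lorne overflow.
  Inley: +20 → 20 < 100
No further overflows.

Claymore, Fallow, Harrow, Lorne, Newell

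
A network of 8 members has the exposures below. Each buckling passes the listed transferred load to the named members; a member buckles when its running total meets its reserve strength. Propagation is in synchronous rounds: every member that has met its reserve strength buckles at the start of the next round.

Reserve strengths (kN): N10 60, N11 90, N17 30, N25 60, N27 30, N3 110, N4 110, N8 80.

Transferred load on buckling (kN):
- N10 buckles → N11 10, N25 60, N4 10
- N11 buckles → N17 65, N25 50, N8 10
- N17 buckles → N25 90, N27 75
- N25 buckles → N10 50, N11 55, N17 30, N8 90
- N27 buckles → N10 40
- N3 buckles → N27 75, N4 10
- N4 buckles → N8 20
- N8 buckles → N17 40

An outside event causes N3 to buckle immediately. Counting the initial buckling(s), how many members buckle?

Round 1 — N3 buckles (initial).
  N27: +75 → 75 ≥ 30
  N4: +10 → 10 < 110
Round 2 — N27 buckles.
  N10: +40 → 40 < 60
No further bucklings.

2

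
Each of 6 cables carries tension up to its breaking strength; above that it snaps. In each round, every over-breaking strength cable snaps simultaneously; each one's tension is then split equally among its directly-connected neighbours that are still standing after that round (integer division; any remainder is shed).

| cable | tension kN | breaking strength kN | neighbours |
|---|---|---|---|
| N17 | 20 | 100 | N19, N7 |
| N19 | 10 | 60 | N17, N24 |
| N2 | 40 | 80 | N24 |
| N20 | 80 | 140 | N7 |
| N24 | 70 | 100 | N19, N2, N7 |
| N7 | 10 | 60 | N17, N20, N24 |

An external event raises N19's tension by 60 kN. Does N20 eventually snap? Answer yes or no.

Round 1 — N19 at 70 > 60. N19 snaps.
  N19 sheds 70 kN to N17, N24: 35 each.
    N17: 20+35 = 55 ≤ 100
    N24: 70+35 = 105 > 100
Round 2 — N24 snaps.
  N24 sheds 105 kN to N2, N7: 52 each (1 lost).
    N2: 40+52 = 92 > 80
    N7: 10+52 = 62 > 60
Round 3 — N2, N7 snap.
  N2 sheds 92 kN: no online neighbours, lost.
  N7 sheds 62 kN to N17, N20: 31 each.
    N17: 55+31 = 86 ≤ 100
    N20: 80+31 = 111 ≤ 140
No further breaks.

no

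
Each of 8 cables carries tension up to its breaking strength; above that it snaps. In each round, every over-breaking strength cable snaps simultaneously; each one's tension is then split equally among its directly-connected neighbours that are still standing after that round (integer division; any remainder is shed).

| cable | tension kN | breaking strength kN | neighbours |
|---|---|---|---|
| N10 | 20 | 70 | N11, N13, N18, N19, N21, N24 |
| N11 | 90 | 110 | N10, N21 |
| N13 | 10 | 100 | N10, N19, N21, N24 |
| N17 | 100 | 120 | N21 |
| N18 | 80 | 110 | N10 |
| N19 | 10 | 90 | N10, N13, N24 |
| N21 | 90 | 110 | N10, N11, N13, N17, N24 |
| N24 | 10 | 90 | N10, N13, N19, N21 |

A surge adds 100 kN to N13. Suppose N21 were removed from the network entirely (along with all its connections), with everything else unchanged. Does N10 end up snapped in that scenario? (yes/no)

With N21 removed:
Round 1 — N13 at 110 > 100. N13 snaps.
  N13 sheds 110 kN to N10, N19, N24: 36 each (2 lost).
    N10: 20+36 = 56 ≤ 70
    N19: 10+36 = 46 ≤ 90
    N24: 10+36 = 46 ≤ 90
No further breaks.

no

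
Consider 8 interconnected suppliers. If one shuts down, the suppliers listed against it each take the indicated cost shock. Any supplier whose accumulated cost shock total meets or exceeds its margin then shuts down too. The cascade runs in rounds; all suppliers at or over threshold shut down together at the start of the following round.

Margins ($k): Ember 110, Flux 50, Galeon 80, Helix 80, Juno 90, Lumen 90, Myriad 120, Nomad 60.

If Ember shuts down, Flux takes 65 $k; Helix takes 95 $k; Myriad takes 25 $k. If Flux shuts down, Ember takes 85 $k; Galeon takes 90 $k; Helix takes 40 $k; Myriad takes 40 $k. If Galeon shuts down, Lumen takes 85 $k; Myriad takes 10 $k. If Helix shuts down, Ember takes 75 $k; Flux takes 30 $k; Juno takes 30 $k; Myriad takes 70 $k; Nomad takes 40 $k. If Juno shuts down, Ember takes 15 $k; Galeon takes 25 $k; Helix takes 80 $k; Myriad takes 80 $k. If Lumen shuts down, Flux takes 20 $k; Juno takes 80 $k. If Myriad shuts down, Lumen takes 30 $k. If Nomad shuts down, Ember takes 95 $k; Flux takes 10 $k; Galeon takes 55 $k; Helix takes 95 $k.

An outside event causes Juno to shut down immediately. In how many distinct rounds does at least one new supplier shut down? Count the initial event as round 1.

Round 1 — Juno shuts down (initial).
  Ember: +15 → 15 < 110
  Galeon: +25 → 25 < 80
  Helix: +80 → 80 ≥ 80
  Myriad: +80 → 80 < 120
Round 2 — Helix shuts down.
  Ember: +75 → 90 < 110
  Flux: +30 → 30 < 50
  Myriad: +70 → 150 ≥ 120
  Nomad: +40 → 40 < 60
Round 3 — Myriad shuts down.
  Lumen: +30 → 30 < 90
No further shutdowns.

3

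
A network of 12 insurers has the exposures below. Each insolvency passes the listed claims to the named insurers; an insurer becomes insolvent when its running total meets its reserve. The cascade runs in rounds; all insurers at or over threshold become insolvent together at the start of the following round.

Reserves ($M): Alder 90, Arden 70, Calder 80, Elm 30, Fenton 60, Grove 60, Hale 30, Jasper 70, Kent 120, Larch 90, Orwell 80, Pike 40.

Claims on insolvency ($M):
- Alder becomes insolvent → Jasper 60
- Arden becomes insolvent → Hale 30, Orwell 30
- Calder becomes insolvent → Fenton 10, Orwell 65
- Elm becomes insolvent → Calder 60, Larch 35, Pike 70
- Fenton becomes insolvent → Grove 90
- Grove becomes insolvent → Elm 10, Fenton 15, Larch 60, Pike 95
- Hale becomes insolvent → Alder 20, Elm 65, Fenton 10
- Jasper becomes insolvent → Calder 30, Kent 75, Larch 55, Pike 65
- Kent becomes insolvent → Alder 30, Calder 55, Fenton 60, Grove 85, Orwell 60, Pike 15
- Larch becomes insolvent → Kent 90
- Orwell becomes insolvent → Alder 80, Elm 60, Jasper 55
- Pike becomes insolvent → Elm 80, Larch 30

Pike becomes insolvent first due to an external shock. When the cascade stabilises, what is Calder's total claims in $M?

Round 1 — Pike becomes insolvent (initial).
  Elm: +80 → 80 ≥ 30
  Larch: +30 → 30 < 90
Round 2 — Elm becomes insolvent.
  Calder: +60 → 60 < 80
  Larch: +35 → 65 < 90
No further insolvencies.

60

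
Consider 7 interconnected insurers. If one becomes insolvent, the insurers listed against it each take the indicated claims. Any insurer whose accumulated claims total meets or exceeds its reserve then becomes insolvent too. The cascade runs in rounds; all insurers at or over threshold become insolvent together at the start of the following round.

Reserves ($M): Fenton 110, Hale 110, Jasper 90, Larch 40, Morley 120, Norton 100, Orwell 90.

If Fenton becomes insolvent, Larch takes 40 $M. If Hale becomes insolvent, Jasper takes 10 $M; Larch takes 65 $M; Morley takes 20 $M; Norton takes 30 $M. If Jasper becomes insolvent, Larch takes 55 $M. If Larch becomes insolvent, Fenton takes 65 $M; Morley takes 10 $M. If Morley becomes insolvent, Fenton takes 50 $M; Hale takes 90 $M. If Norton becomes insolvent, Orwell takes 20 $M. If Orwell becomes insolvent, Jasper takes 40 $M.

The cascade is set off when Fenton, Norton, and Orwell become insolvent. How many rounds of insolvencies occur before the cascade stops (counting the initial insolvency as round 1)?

Round 1 — Fenton, Norton, Orwell become insolvent (initial).
  Jasper: +40 → 40 < 90
  Larch: +40 → 40 ≥ 40
Round 2 — Larch becomes insolvent.
  Morley: +10 → 10 < 120
No further insolvencies.

2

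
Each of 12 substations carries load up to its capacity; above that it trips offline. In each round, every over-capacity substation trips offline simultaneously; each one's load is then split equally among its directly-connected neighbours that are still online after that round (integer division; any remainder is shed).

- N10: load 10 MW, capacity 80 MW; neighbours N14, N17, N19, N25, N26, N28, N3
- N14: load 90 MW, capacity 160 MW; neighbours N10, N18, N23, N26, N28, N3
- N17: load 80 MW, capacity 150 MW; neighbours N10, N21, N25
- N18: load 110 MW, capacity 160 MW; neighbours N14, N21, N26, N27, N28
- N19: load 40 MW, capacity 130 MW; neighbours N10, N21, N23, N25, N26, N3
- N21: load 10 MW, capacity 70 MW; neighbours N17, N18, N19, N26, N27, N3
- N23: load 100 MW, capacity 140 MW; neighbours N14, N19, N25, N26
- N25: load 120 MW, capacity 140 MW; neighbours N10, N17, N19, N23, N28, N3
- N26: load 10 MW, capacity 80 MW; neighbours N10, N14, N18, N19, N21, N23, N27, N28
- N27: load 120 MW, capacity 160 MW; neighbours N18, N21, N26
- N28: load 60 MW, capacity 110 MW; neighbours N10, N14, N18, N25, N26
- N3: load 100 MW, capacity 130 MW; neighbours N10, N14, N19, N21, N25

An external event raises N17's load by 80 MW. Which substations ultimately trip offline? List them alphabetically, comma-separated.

N10, N14, N17, N18, N19, N21, N23, N25, N26, N27, N28, N3

Round 1 — N17 at 160 > 150. N17 trips offline.
  N17 sheds 160 MW to N10, N21, N25: 53 each (1 lost).
    N10: 10+53 = 63 ≤ 80
    N21: 10+53 = 63 ≤ 70
    N25: 120+53 = 173 > 140
Round 2 — N25 trips offline.
  N25 sheds 173 MW to N10, N19, N23, N28, N3: 34 each (3 lost).
    N10: 63+34 = 97 > 80
    N19: 40+34 = 74 ≤ 130
    N23: 100+34 = 134 ≤ 140
    N28: 60+34 = 94 ≤ 110
    N3: 100+34 = 134 > 130
Round 3 — N10, N3 trip offline.
  N10 sheds 97 MW to N14, N19, N26, N28: 24 each (1 lost).
    N14: 90+24 = 114 ≤ 160
    N19: 74+24 = 98 ≤ 130
    N26: 10+24 = 34 ≤ 80
    N28: 94+24 = 118 > 110
  N3 sheds 134 MW to N14, N19, N21: 44 each (2 lost).
    N14: 114+44 = 158 ≤ 160
    N19: 98+44 = 142 > 130
    N21: 63+44 = 107 > 70
Round 4 — N19, N21, N28 trip offline.
  N19 sheds 142 MW to N23, N26: 71 each.
    N23: 134+71 = 205 > 140
    N26: 34+71 = 105 > 80
  N21 sheds 107 MW to N18, N26, N27: 35 each (2 lost).
    N18: 110+35 = 145 ≤ 160
    N26: 105+35 = 140 > 80
    N27: 120+35 = 155 ≤ 160
  N28 sheds 118 MW to N14, N18, N26: 39 each (1 lost).
    N14: 158+39 = 197 > 160
    N18: 145+39 = 184 > 160
    N26: 140+39 = 179 > 80
Round 5 — N14, N18, N23, N26 trip offline.
  N14 sheds 197 MW: no online neighbours, lost.
  N18 sheds 184 MW to N27: 184 each.
    N27: 155+184 = 339 > 160
  N23 sheds 205 MW: no online neighbours, lost.
  N26 sheds 179 MW to N27: 179 each.
    N27: 339+179 = 518 > 160
Round 6 — N27 trips offline.
  N27 sheds 518 MW: no online neighbours, lost.
No further trips.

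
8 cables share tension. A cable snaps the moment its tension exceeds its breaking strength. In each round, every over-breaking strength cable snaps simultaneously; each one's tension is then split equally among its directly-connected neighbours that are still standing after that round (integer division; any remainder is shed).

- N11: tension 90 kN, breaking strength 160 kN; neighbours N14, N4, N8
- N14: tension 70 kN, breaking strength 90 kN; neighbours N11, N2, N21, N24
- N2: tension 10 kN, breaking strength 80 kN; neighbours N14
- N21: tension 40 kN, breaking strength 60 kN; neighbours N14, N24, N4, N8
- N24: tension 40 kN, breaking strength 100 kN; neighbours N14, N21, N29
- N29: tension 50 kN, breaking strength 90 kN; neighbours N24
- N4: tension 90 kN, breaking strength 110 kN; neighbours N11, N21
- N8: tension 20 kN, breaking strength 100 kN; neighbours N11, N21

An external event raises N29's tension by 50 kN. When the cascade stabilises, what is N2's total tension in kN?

Round 1 — N29 at 100 > 90. N29 snaps.
  N29 sheds 100 kN to N24: 100 each.
    N24: 40+100 = 140 > 100
Round 2 — N24 snaps.
  N24 sheds 140 kN to N14, N21: 70 each.
    N14: 70+70 = 140 > 90
    N21: 40+70 = 110 > 60
Round 3 — N14, N21 snap.
  N14 sheds 140 kN to N11, N2: 70 each.
    N11: 90+70 = 160 ≤ 160
    N2: 10+70 = 80 ≤ 80
  N21 sheds 110 kN to N4, N8: 55 each.
    N4: 90+55 = 145 > 110
    N8: 20+55 = 75 ≤ 100
Round 4 — N4 snaps.
  N4 sheds 145 kN to N11: 145 each.
    N11: 160+145 = 305 > 160
Round 5 — N11 snaps.
  N11 sheds 305 kN to N8: 305 each.
    N8: 75+305 = 380 > 100
Round 6 — N8 snaps.
  N8 sheds 380 kN: no online neighbours, lost.
No further breaks.

80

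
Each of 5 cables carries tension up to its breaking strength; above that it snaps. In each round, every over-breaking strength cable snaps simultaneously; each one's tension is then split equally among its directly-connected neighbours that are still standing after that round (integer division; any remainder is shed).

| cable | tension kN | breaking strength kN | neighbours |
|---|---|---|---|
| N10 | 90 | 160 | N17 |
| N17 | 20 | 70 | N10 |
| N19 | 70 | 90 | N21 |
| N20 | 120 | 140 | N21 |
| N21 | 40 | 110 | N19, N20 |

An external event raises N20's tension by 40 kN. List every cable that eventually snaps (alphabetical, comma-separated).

Round 1 — N20 at 160 > 140. N20 snaps.
  N20 sheds 160 kN to N21: 160 each.
    N21: 40+160 = 200 > 110
Round 2 — N21 snaps.
  N21 sheds 200 kN to N19: 200 each.
    N19: 70+200 = 270 > 90
Round 3 — N19 snaps.
  N19 sheds 270 kN: no online neighbours, lost.
No further breaks.

N19, N20, N21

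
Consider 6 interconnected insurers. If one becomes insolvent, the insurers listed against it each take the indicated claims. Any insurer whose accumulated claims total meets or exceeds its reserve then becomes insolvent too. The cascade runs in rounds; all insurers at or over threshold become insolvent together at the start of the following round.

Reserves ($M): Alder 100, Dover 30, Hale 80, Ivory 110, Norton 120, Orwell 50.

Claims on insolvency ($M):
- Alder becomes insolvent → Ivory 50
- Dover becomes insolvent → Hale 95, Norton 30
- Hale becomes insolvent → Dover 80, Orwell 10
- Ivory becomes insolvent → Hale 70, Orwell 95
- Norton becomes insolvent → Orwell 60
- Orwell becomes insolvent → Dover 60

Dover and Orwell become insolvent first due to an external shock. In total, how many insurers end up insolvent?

3

Round 1 — Dover, Orwell become insolvent (initial).
  Hale: +95 → 95 ≥ 80
  Norton: +30 → 30 < 120
Round 2 — Hale becomes insolvent.
No further insolvencies.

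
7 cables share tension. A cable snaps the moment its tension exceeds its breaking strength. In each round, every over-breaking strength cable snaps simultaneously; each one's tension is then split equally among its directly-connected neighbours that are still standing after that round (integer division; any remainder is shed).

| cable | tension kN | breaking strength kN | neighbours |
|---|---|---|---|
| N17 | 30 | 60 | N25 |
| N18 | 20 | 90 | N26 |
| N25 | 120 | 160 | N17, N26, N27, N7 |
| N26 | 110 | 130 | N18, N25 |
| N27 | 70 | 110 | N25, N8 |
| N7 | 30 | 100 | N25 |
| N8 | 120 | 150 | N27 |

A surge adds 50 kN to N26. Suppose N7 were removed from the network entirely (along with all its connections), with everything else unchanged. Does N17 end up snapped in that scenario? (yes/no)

yes

With N7 removed:
Round 1 — N26 at 160 > 130. N26 snaps.
  N26 sheds 160 kN to N18, N25: 80 each.
    N18: 20+80 = 100 > 90
    N25: 120+80 = 200 > 160
Round 2 — N18, N25 snap.
  N18 sheds 100 kN: no online neighbours, lost.
  N25 sheds 200 kN to N17, N27: 100 each.
    N17: 30+100 = 130 > 60
    N27: 70+100 = 170 > 110
Round 3 — N17, N27 snap.
  N17 sheds 130 kN: no online neighbours, lost.
  N27 sheds 170 kN to N8: 170 each.
    N8: 120+170 = 290 > 150
Round 4 — N8 snaps.
  N8 sheds 290 kN: no online neighbours, lost.
No further breaks.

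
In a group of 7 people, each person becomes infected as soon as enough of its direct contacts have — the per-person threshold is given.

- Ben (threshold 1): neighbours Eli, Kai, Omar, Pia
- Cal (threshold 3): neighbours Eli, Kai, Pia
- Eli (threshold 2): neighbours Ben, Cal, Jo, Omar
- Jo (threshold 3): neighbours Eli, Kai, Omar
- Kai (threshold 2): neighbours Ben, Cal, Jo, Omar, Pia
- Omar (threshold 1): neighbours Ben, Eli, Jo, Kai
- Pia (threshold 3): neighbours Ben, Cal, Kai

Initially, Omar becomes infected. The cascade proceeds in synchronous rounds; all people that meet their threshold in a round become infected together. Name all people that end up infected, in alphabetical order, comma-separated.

Round 1 — Omar becomes infected (initial).
Round 2 — checking thresholds:
  Ben: 1 of 4 neighbours ≥ 1, becomes infected.
  Eli: 1 of 4 neighbours < 2, not yet.
  Jo: 1 of 3 neighbours < 3, not yet.
  Kai: 1 of 5 neighbours < 2, not yet.
Round 3 — checking thresholds:
  Eli: 2 of 4 neighbours ≥ 2, becomes infected.
  Jo: 1 of 3 neighbours < 3, not yet.
  Kai: 2 of 5 neighbours ≥ 2, becomes infected.
  Pia: 1 of 3 neighbours < 3, not yet.
Round 4 — checking thresholds:
  Cal: 2 of 3 neighbours < 3, not yet.
  Jo: 3 of 3 neighbours ≥ 3, becomes infected.
  Pia: 2 of 3 neighbours < 3, not yet.
Round 5 — no new infections; cascade stops.

Ben, Eli, Jo, Kai, Omar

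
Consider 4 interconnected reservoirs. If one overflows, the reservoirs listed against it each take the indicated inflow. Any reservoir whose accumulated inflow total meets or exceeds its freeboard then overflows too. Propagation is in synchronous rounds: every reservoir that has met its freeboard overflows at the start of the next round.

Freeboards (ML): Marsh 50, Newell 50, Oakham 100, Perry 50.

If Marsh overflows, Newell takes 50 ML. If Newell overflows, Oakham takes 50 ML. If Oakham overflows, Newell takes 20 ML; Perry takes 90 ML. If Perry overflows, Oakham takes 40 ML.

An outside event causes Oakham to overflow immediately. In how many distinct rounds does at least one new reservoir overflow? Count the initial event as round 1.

2

Round 1 — Oakham overflows (initial).
  Newell: +20 → 20 < 50
  Perry: +90 → 90 ≥ 50
Round 2 — Perry overflows.
No further overflows.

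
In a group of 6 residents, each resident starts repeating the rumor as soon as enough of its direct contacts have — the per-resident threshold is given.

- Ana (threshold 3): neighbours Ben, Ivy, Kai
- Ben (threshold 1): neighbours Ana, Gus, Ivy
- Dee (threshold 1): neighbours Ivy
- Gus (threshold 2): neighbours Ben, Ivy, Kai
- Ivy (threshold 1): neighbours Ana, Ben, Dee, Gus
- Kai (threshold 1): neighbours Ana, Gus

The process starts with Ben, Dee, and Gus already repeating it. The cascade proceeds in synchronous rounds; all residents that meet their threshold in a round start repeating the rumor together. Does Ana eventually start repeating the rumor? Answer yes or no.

Round 1 — Ben, Dee, Gus start repeating the rumor (initial).
Round 2 — checking thresholds:
  Ana: 1 of 3 neighbours < 3, holds.
  Ivy: 3 of 4 neighbours ≥ 1, starts repeating the rumor.
  Kai: 1 of 2 neighbours ≥ 1, starts repeating the rumor.
Round 3 — checking thresholds:
  Ana: 3 of 3 neighbours ≥ 3, starts repeating the rumor.
Round 4 — no new spreads; cascade stops.

yes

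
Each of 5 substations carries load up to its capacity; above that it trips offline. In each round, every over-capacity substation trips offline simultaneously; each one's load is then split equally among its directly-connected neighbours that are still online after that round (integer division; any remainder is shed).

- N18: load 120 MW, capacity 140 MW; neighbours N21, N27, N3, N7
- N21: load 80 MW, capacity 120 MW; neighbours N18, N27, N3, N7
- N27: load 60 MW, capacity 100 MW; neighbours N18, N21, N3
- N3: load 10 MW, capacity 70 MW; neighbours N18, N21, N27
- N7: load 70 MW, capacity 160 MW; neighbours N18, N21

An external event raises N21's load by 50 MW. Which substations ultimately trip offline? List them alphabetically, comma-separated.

N18, N21, N27, N3

Round 1 — N21 at 130 > 120. N21 trips offline.
  N21 sheds 130 MW to N18, N27, N3, N7: 32 each (2 lost).
    N18: 120+32 = 152 > 140
    N27: 60+32 = 92 ≤ 100
    N3: 10+32 = 42 ≤ 70
    N7: 70+32 = 102 ≤ 160
Round 2 — N18 trips offline.
  N18 sheds 152 MW to N27, N3, N7: 50 each (2 lost).
    N27: 92+50 = 142 > 100
    N3: 42+50 = 92 > 70
    N7: 102+50 = 152 ≤ 160
Round 3 — N27, N3 trip offline.
  N27 sheds 142 MW: no online neighbours, lost.
  N3 sheds 92 MW: no online neighbours, lost.
No further trips.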